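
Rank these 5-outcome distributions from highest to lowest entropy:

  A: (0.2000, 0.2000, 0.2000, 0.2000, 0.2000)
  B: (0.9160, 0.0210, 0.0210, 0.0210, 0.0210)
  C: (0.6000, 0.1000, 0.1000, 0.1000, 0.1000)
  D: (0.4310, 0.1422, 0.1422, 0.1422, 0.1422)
A > D > C > B

Key insight: Entropy is maximized by uniform distributions and minimized by concentrated distributions.

Entropies:
  H(A) = 2.3219 bits
  H(B) = 0.5841 bits
  H(C) = 1.7710 bits
  H(D) = 2.1242 bits

Ranking: A > D > C > B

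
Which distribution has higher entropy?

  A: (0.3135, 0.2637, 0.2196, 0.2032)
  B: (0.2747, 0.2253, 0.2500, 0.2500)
B

Both distributions are close to uniform, making this a harder comparison.

H(A) = 1.9792 bits
H(B) = 1.9965 bits

The distribution closer to uniform has higher entropy.
Answer: B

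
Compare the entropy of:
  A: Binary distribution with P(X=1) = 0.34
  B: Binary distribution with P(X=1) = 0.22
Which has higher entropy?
A

For binary distributions, entropy is maximized at p=0.5 and decreases as p moves toward 0 or 1.

H(A) = H(0.34) = 0.9248 bits
H(B) = H(0.22) = 0.7602 bits

Distribution A (p=0.34) is closer to uniform (p=0.5), so it has higher entropy.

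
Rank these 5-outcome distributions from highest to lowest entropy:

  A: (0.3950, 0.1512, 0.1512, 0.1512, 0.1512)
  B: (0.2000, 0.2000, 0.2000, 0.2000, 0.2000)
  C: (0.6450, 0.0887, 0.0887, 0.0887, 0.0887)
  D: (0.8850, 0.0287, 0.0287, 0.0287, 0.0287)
B > A > C > D

Key insight: Entropy is maximized by uniform distributions and minimized by concentrated distributions.

Entropies:
  H(A) = 2.1780 bits
  H(B) = 2.3219 bits
  H(C) = 1.6485 bits
  H(D) = 0.7448 bits

Ranking: B > A > C > D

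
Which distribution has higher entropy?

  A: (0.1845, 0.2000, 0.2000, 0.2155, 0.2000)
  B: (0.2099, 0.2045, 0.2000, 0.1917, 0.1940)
B

Both distributions are close to uniform, making this a harder comparison.

H(A) = 2.3202 bits
H(B) = 2.3211 bits

The distribution closer to uniform has higher entropy.
Answer: B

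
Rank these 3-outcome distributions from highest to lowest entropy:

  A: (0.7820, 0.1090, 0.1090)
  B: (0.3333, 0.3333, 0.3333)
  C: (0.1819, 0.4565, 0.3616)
B > C > A

Key insight: Entropy is maximized by uniform distributions and minimized by concentrated distributions.

- Uniform distributions have maximum entropy log₂(3) = 1.5850 bits
- The more "peaked" or concentrated a distribution, the lower its entropy

Entropies:
  H(A) = 0.9745 bits
  H(B) = 1.5850 bits
  H(C) = 1.4943 bits

Ranking: B > C > A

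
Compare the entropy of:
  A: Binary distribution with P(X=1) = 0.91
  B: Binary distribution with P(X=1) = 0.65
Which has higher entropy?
B

For binary distributions, entropy is maximized at p=0.5 and decreases as p moves toward 0 or 1.

H(A) = H(0.91) = 0.4365 bits
H(B) = H(0.65) = 0.9341 bits

Distribution B (p=0.65) is closer to uniform (p=0.5), so it has higher entropy.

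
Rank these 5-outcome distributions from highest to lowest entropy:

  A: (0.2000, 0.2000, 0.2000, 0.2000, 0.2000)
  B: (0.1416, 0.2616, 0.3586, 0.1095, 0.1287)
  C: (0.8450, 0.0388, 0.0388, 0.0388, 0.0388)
A > B > C

Key insight: Entropy is maximized by uniform distributions and minimized by concentrated distributions.

- Uniform distributions have maximum entropy log₂(5) = 2.3219 bits
- The more "peaked" or concentrated a distribution, the lower its entropy

Entropies:
  H(A) = 2.3219 bits
  H(B) = 2.1661 bits
  H(C) = 0.9322 bits

Ranking: A > B > C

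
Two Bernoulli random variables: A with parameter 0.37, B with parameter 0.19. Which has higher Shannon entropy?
A

For binary distributions, entropy is maximized at p=0.5 and decreases as p moves toward 0 or 1.

H(A) = H(0.37) = 0.9507 bits
H(B) = H(0.19) = 0.7015 bits

Distribution A (p=0.37) is closer to uniform (p=0.5), so it has higher entropy.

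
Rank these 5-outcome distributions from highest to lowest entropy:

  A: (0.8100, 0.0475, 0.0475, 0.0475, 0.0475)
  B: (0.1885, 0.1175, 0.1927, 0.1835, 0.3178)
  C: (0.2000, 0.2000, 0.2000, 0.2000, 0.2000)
C > B > A

Key insight: Entropy is maximized by uniform distributions and minimized by concentrated distributions.

- Uniform distributions have maximum entropy log₂(5) = 2.3219 bits
- The more "peaked" or concentrated a distribution, the lower its entropy

Entropies:
  H(A) = 1.0815 bits
  H(B) = 2.2490 bits
  H(C) = 2.3219 bits

Ranking: C > B > A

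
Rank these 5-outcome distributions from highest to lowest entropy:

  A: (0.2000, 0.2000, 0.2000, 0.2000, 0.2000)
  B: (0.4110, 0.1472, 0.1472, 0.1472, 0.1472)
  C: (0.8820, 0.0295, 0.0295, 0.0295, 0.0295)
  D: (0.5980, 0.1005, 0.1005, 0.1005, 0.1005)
A > B > D > C

Key insight: Entropy is maximized by uniform distributions and minimized by concentrated distributions.

Entropies:
  H(A) = 2.3219 bits
  H(B) = 2.1550 bits
  H(C) = 0.7596 bits
  H(D) = 1.7761 bits

Ranking: A > B > D > C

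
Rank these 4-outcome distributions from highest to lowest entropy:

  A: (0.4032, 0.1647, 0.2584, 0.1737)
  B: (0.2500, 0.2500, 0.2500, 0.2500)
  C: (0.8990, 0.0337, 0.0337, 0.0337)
B > A > C

Key insight: Entropy is maximized by uniform distributions and minimized by concentrated distributions.

- Uniform distributions have maximum entropy log₂(4) = 2.0000 bits
- The more "peaked" or concentrated a distribution, the lower its entropy

Entropies:
  H(A) = 1.9000 bits
  H(B) = 2.0000 bits
  H(C) = 0.6322 bits

Ranking: B > A > C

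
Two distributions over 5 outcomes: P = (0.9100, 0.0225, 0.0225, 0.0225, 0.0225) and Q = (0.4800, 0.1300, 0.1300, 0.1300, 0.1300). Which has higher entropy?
Q

P is highly concentrated on one outcome (91%), making it nearly deterministic. Q spreads its mass more evenly (max 48%). The more spread-out distribution has higher entropy: H(P) ≈ 0.616 bits, H(Q) ≈ 2.039 bits.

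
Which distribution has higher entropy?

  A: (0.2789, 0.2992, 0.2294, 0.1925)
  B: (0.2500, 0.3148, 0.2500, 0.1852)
A

Both distributions are close to uniform, making this a harder comparison.

H(A) = 1.9795 bits
H(B) = 1.9755 bits

The distribution closer to uniform has higher entropy.
Answer: A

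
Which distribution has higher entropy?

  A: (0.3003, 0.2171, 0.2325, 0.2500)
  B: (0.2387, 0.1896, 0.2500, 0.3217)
A

Both distributions are close to uniform, making this a harder comparison.

H(A) = 1.9890 bits
H(B) = 1.9745 bits

The distribution closer to uniform has higher entropy.
Answer: A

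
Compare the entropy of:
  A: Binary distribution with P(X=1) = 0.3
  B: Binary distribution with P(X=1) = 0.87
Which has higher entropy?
A

For binary distributions, entropy is maximized at p=0.5 and decreases as p moves toward 0 or 1.

H(A) = H(0.3) = 0.8813 bits
H(B) = H(0.87) = 0.5574 bits

Distribution A (p=0.3) is closer to uniform (p=0.5), so it has higher entropy.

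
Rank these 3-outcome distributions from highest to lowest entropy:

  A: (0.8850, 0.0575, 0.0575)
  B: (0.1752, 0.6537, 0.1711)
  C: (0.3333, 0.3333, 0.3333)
C > B > A

Key insight: Entropy is maximized by uniform distributions and minimized by concentrated distributions.

- Uniform distributions have maximum entropy log₂(3) = 1.5850 bits
- The more "peaked" or concentrated a distribution, the lower its entropy

Entropies:
  H(A) = 0.6298 bits
  H(B) = 1.2770 bits
  H(C) = 1.5850 bits

Ranking: C > B > A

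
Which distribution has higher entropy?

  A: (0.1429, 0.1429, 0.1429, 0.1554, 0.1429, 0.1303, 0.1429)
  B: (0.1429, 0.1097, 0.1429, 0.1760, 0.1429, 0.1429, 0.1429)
A

Both distributions are close to uniform, making this a harder comparison.

H(A) = 2.8058 bits
H(B) = 2.7961 bits

The distribution closer to uniform has higher entropy.
Answer: A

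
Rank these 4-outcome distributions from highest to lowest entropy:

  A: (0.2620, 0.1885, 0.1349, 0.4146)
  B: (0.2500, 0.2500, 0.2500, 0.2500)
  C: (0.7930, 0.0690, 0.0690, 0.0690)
B > A > C

Key insight: Entropy is maximized by uniform distributions and minimized by concentrated distributions.

- Uniform distributions have maximum entropy log₂(4) = 2.0000 bits
- The more "peaked" or concentrated a distribution, the lower its entropy

Entropies:
  H(A) = 1.8766 bits
  H(B) = 2.0000 bits
  H(C) = 1.0638 bits

Ranking: B > A > C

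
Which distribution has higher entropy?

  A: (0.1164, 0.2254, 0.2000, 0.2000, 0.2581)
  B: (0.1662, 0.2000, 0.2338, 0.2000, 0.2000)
B

Both distributions are close to uniform, making this a harder comparison.

H(A) = 2.2789 bits
H(B) = 2.3137 bits

The distribution closer to uniform has higher entropy.
Answer: B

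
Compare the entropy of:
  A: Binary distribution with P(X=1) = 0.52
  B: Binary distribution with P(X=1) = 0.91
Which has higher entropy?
A

For binary distributions, entropy is maximized at p=0.5 and decreases as p moves toward 0 or 1.

H(A) = H(0.52) = 0.9988 bits
H(B) = H(0.91) = 0.4365 bits

Distribution A (p=0.52) is closer to uniform (p=0.5), so it has higher entropy.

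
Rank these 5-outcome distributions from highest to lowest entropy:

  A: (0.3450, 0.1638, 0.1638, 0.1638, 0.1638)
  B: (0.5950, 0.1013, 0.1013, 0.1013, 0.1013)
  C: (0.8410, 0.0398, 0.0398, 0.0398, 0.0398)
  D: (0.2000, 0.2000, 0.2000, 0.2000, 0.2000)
D > A > B > C

Key insight: Entropy is maximized by uniform distributions and minimized by concentrated distributions.

Entropies:
  H(A) = 2.2395 bits
  H(B) = 1.7838 bits
  H(C) = 0.9499 bits
  H(D) = 2.3219 bits

Ranking: D > A > B > C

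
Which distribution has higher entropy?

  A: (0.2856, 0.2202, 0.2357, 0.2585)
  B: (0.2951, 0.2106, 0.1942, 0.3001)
A

Both distributions are close to uniform, making this a harder comparison.

H(A) = 1.9930 bits
H(B) = 1.9732 bits

The distribution closer to uniform has higher entropy.
Answer: A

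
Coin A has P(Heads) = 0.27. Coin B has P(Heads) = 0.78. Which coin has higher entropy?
A

For binary distributions, entropy is maximized at p=0.5 and decreases as p moves toward 0 or 1.

H(A) = H(0.27) = 0.8415 bits
H(B) = H(0.78) = 0.7602 bits

Distribution A (p=0.27) is closer to uniform (p=0.5), so it has higher entropy.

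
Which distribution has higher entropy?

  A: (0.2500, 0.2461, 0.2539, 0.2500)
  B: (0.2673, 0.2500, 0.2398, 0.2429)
A

Both distributions are close to uniform, making this a harder comparison.

H(A) = 1.9999 bits
H(B) = 1.9987 bits

The distribution closer to uniform has higher entropy.
Answer: A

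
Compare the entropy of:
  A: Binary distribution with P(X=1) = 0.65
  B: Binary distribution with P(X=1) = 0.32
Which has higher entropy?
A

For binary distributions, entropy is maximized at p=0.5 and decreases as p moves toward 0 or 1.

H(A) = H(0.65) = 0.9341 bits
H(B) = H(0.32) = 0.9044 bits

Distribution A (p=0.65) is closer to uniform (p=0.5), so it has higher entropy.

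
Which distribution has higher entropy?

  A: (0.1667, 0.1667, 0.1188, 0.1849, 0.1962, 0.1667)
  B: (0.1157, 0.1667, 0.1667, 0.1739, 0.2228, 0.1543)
A

Both distributions are close to uniform, making this a harder comparison.

H(A) = 2.5690 bits
H(B) = 2.5591 bits

The distribution closer to uniform has higher entropy.
Answer: A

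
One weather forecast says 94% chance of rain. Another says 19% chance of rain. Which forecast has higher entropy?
19% forecast

Treat each forecast as a Bernoulli distribution. Binary entropy is maximized at p=0.5 and falls off symmetrically toward 0 or 1. The 19% forecast is closer to 50%, so it is more uncertain. H(94%) ≈ 0.327 bits, H(19%) ≈ 0.701 bits.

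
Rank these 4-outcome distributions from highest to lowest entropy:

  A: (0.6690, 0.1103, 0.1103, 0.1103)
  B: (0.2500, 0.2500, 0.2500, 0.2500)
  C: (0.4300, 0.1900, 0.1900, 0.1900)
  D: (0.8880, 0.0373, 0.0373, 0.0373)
B > C > A > D

Key insight: Entropy is maximized by uniform distributions and minimized by concentrated distributions.

Entropies:
  H(A) = 1.4406 bits
  H(B) = 2.0000 bits
  H(C) = 1.8892 bits
  H(D) = 0.6834 bits

Ranking: B > C > A > D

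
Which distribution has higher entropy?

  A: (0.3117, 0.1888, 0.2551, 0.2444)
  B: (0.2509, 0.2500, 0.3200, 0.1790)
A

Both distributions are close to uniform, making this a harder comparison.

H(A) = 1.9778 bits
H(B) = 1.9709 bits

The distribution closer to uniform has higher entropy.
Answer: A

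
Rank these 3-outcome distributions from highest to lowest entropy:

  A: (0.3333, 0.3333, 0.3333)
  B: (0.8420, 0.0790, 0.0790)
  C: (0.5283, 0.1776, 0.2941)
A > C > B

Key insight: Entropy is maximized by uniform distributions and minimized by concentrated distributions.

- Uniform distributions have maximum entropy log₂(3) = 1.5850 bits
- The more "peaked" or concentrated a distribution, the lower its entropy

Entropies:
  H(A) = 1.5850 bits
  H(B) = 0.7875 bits
  H(C) = 1.4484 bits

Ranking: A > C > B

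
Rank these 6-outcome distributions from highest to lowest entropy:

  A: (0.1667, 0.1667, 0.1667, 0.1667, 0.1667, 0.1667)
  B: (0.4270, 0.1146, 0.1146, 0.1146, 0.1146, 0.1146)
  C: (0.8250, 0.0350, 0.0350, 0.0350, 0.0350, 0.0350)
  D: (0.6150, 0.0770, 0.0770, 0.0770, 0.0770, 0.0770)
A > B > D > C

Key insight: Entropy is maximized by uniform distributions and minimized by concentrated distributions.

Entropies:
  H(A) = 2.5850 bits
  H(B) = 2.3150 bits
  H(C) = 1.0754 bits
  H(D) = 1.8554 bits

Ranking: A > B > D > C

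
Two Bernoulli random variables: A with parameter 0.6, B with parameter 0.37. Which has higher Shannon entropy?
A

For binary distributions, entropy is maximized at p=0.5 and decreases as p moves toward 0 or 1.

H(A) = H(0.6) = 0.9710 bits
H(B) = H(0.37) = 0.9507 bits

Distribution A (p=0.6) is closer to uniform (p=0.5), so it has higher entropy.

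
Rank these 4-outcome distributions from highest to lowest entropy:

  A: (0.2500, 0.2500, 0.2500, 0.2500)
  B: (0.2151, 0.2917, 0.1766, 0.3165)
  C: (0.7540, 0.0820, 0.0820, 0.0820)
A > B > C

Key insight: Entropy is maximized by uniform distributions and minimized by concentrated distributions.

- Uniform distributions have maximum entropy log₂(4) = 2.0000 bits
- The more "peaked" or concentrated a distribution, the lower its entropy

Entropies:
  H(A) = 2.0000 bits
  H(B) = 1.9625 bits
  H(C) = 1.1948 bits

Ranking: A > B > C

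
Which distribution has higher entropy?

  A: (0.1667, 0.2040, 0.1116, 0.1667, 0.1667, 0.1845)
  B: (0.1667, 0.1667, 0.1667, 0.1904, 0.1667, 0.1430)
B

Both distributions are close to uniform, making this a harder comparison.

H(A) = 2.5631 bits
H(B) = 2.5801 bits

The distribution closer to uniform has higher entropy.
Answer: B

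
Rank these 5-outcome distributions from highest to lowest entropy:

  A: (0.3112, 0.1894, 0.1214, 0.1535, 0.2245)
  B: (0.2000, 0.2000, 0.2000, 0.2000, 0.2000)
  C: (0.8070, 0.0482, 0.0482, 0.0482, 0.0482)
B > A > C

Key insight: Entropy is maximized by uniform distributions and minimized by concentrated distributions.

- Uniform distributions have maximum entropy log₂(5) = 2.3219 bits
- The more "peaked" or concentrated a distribution, the lower its entropy

Entropies:
  H(A) = 2.2470 bits
  H(B) = 2.3219 bits
  H(C) = 1.0937 bits

Ranking: B > A > C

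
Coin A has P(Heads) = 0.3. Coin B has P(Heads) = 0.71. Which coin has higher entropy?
A

For binary distributions, entropy is maximized at p=0.5 and decreases as p moves toward 0 or 1.

H(A) = H(0.3) = 0.8813 bits
H(B) = H(0.71) = 0.8687 bits

Distribution A (p=0.3) is closer to uniform (p=0.5), so it has higher entropy.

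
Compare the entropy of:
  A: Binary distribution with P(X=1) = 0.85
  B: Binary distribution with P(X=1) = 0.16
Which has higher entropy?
B

For binary distributions, entropy is maximized at p=0.5 and decreases as p moves toward 0 or 1.

H(A) = H(0.85) = 0.6098 bits
H(B) = H(0.16) = 0.6343 bits

Distribution B (p=0.16) is closer to uniform (p=0.5), so it has higher entropy.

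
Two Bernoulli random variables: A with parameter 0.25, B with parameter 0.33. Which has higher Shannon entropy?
B

For binary distributions, entropy is maximized at p=0.5 and decreases as p moves toward 0 or 1.

H(A) = H(0.25) = 0.8113 bits
H(B) = H(0.33) = 0.9149 bits

Distribution B (p=0.33) is closer to uniform (p=0.5), so it has higher entropy.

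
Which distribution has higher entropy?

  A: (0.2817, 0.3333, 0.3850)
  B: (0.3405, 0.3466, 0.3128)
B

Both distributions are close to uniform, making this a harder comparison.

H(A) = 1.5734 bits
H(B) = 1.5835 bits

The distribution closer to uniform has higher entropy.
Answer: B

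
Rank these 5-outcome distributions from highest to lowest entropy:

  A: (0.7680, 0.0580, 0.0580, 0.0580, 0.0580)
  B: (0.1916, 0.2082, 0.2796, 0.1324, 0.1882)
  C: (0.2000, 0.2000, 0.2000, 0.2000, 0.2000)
C > B > A

Key insight: Entropy is maximized by uniform distributions and minimized by concentrated distributions.

- Uniform distributions have maximum entropy log₂(5) = 2.3219 bits
- The more "peaked" or concentrated a distribution, the lower its entropy

Entropies:
  H(A) = 1.2455 bits
  H(B) = 2.2818 bits
  H(C) = 2.3219 bits

Ranking: C > B > A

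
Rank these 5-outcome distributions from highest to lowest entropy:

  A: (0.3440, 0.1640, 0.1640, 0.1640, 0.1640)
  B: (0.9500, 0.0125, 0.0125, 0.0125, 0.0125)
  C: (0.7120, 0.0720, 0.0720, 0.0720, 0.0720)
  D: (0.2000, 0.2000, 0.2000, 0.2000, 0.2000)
D > A > C > B

Key insight: Entropy is maximized by uniform distributions and minimized by concentrated distributions.

Entropies:
  H(A) = 2.2406 bits
  H(B) = 0.3864 bits
  H(C) = 1.4421 bits
  H(D) = 2.3219 bits

Ranking: D > A > C > B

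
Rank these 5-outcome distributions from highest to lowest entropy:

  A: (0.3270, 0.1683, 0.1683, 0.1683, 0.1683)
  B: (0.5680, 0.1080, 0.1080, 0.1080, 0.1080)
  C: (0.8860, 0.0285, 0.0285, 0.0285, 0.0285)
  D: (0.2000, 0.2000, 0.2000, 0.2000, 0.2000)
D > A > B > C

Key insight: Entropy is maximized by uniform distributions and minimized by concentrated distributions.

Entropies:
  H(A) = 2.2578 bits
  H(B) = 1.8506 bits
  H(C) = 0.7399 bits
  H(D) = 2.3219 bits

Ranking: D > A > B > C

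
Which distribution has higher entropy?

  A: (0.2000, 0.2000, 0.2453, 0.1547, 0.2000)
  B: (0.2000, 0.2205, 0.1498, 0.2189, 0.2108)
B

Both distributions are close to uniform, making this a harder comparison.

H(A) = 2.3070 bits
H(B) = 2.3088 bits

The distribution closer to uniform has higher entropy.
Answer: B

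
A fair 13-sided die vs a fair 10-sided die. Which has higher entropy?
13-sided die

Both are uniform distributions; for uniform over n outcomes, H = log₂(n). H(13-sided) = log₂(13) = 3.700 bits and H(10-sided) = log₂(10) = 3.322 bits. More outcomes in a uniform distribution means higher entropy.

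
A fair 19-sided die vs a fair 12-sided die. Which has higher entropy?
19-sided die

Both are uniform distributions; for uniform over n outcomes, H = log₂(n). H(19-sided) = log₂(19) = 4.248 bits and H(12-sided) = log₂(12) = 3.585 bits. More outcomes in a uniform distribution means higher entropy.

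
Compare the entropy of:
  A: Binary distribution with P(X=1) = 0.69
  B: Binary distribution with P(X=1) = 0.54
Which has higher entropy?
B

For binary distributions, entropy is maximized at p=0.5 and decreases as p moves toward 0 or 1.

H(A) = H(0.69) = 0.8932 bits
H(B) = H(0.54) = 0.9954 bits

Distribution B (p=0.54) is closer to uniform (p=0.5), so it has higher entropy.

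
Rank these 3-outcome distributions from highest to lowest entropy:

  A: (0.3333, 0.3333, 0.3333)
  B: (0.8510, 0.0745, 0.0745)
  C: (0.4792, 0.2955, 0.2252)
A > C > B

Key insight: Entropy is maximized by uniform distributions and minimized by concentrated distributions.

- Uniform distributions have maximum entropy log₂(3) = 1.5850 bits
- The more "peaked" or concentrated a distribution, the lower its entropy

Entropies:
  H(A) = 1.5850 bits
  H(B) = 0.7563 bits
  H(C) = 1.5126 bits

Ranking: A > C > B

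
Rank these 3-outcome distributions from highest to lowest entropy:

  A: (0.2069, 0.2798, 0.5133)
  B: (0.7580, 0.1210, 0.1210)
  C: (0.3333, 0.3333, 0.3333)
C > A > B

Key insight: Entropy is maximized by uniform distributions and minimized by concentrated distributions.

- Uniform distributions have maximum entropy log₂(3) = 1.5850 bits
- The more "peaked" or concentrated a distribution, the lower its entropy

Entropies:
  H(A) = 1.4783 bits
  H(B) = 1.0404 bits
  H(C) = 1.5850 bits

Ranking: C > A > B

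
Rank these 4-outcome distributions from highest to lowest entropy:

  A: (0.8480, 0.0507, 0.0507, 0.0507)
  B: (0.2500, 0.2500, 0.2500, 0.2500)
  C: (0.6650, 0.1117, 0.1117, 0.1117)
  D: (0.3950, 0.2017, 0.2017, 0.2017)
B > D > C > A

Key insight: Entropy is maximized by uniform distributions and minimized by concentrated distributions.

Entropies:
  H(A) = 0.8557 bits
  H(B) = 2.0000 bits
  H(C) = 1.4509 bits
  H(D) = 1.9269 bits

Ranking: B > D > C > A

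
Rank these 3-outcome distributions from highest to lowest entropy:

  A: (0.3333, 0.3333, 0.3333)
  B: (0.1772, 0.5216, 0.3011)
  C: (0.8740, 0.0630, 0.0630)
A > B > C

Key insight: Entropy is maximized by uniform distributions and minimized by concentrated distributions.

- Uniform distributions have maximum entropy log₂(3) = 1.5850 bits
- The more "peaked" or concentrated a distribution, the lower its entropy

Entropies:
  H(A) = 1.5850 bits
  H(B) = 1.4536 bits
  H(C) = 0.6724 bits

Ranking: A > B > C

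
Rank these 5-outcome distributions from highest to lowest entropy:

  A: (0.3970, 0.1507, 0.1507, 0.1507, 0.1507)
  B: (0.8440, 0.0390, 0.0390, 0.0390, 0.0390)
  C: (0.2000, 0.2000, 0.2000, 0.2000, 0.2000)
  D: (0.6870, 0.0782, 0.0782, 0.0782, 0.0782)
C > A > D > B

Key insight: Entropy is maximized by uniform distributions and minimized by concentrated distributions.

Entropies:
  H(A) = 2.1752 bits
  H(B) = 0.9367 bits
  H(C) = 2.3219 bits
  H(D) = 1.5226 bits

Ranking: C > A > D > B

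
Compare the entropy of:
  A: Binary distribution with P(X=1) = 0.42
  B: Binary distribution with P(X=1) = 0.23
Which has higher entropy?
A

For binary distributions, entropy is maximized at p=0.5 and decreases as p moves toward 0 or 1.

H(A) = H(0.42) = 0.9815 bits
H(B) = H(0.23) = 0.7780 bits

Distribution A (p=0.42) is closer to uniform (p=0.5), so it has higher entropy.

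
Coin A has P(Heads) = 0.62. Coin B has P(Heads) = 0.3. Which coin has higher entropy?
A

For binary distributions, entropy is maximized at p=0.5 and decreases as p moves toward 0 or 1.

H(A) = H(0.62) = 0.9580 bits
H(B) = H(0.3) = 0.8813 bits

Distribution A (p=0.62) is closer to uniform (p=0.5), so it has higher entropy.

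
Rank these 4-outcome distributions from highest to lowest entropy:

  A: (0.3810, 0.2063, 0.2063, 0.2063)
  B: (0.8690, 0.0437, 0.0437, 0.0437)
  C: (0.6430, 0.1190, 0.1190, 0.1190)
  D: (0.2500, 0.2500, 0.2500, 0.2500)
D > A > C > B

Key insight: Entropy is maximized by uniform distributions and minimized by concentrated distributions.

Entropies:
  H(A) = 1.9398 bits
  H(B) = 0.7678 bits
  H(C) = 1.5060 bits
  H(D) = 2.0000 bits

Ranking: D > A > C > B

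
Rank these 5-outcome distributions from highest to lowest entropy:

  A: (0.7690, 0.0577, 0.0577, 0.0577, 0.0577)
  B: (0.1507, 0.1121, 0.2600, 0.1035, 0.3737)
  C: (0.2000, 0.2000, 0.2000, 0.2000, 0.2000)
C > B > A

Key insight: Entropy is maximized by uniform distributions and minimized by concentrated distributions.

- Uniform distributions have maximum entropy log₂(5) = 2.3219 bits
- The more "peaked" or concentrated a distribution, the lower its entropy

Entropies:
  H(A) = 1.2418 bits
  H(B) = 2.1400 bits
  H(C) = 2.3219 bits

Ranking: C > B > A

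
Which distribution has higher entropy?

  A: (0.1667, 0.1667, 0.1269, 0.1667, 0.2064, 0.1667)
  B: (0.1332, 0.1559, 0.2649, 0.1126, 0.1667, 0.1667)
A

Both distributions are close to uniform, making this a harder comparison.

H(A) = 2.5712 bits
H(B) = 2.5296 bits

The distribution closer to uniform has higher entropy.
Answer: A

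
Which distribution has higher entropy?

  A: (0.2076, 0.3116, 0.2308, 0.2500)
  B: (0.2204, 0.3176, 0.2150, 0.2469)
A

Both distributions are close to uniform, making this a harder comparison.

H(A) = 1.9833 bits
H(B) = 1.9815 bits

The distribution closer to uniform has higher entropy.
Answer: A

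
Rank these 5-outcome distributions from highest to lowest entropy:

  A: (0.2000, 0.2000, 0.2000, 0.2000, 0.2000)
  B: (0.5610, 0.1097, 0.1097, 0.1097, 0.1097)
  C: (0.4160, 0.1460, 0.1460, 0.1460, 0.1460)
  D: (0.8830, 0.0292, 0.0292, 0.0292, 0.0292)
A > C > B > D

Key insight: Entropy is maximized by uniform distributions and minimized by concentrated distributions.

Entropies:
  H(A) = 2.3219 bits
  H(B) = 1.8672 bits
  H(C) = 2.1475 bits
  H(D) = 0.7547 bits

Ranking: A > C > B > D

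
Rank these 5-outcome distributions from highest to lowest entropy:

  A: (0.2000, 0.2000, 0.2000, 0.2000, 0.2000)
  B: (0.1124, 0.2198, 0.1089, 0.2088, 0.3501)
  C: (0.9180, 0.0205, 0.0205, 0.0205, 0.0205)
A > B > C

Key insight: Entropy is maximized by uniform distributions and minimized by concentrated distributions.

- Uniform distributions have maximum entropy log₂(5) = 2.3219 bits
- The more "peaked" or concentrated a distribution, the lower its entropy

Entropies:
  H(A) = 2.3219 bits
  H(B) = 2.1851 bits
  H(C) = 0.5732 bits

Ranking: A > B > C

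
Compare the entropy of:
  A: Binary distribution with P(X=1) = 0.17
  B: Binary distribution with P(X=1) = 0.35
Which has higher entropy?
B

For binary distributions, entropy is maximized at p=0.5 and decreases as p moves toward 0 or 1.

H(A) = H(0.17) = 0.6577 bits
H(B) = H(0.35) = 0.9341 bits

Distribution B (p=0.35) is closer to uniform (p=0.5), so it has higher entropy.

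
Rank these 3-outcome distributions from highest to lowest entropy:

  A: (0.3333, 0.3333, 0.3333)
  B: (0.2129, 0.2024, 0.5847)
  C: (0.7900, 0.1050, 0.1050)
A > B > C

Key insight: Entropy is maximized by uniform distributions and minimized by concentrated distributions.

- Uniform distributions have maximum entropy log₂(3) = 1.5850 bits
- The more "peaked" or concentrated a distribution, the lower its entropy

Entropies:
  H(A) = 1.5850 bits
  H(B) = 1.3943 bits
  H(C) = 0.9515 bits

Ranking: A > B > C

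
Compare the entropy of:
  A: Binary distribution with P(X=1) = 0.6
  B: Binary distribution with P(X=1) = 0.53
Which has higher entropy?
B

For binary distributions, entropy is maximized at p=0.5 and decreases as p moves toward 0 or 1.

H(A) = H(0.6) = 0.9710 bits
H(B) = H(0.53) = 0.9974 bits

Distribution B (p=0.53) is closer to uniform (p=0.5), so it has higher entropy.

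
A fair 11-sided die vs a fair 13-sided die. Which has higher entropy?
13-sided die

Both are uniform distributions; for uniform over n outcomes, H = log₂(n). H(11-sided) = log₂(11) = 3.459 bits and H(13-sided) = log₂(13) = 3.700 bits. More outcomes in a uniform distribution means higher entropy.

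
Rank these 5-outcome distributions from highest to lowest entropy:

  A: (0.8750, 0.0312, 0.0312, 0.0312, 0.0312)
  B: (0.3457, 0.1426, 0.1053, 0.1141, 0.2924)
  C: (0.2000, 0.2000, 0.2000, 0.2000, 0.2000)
C > B > A

Key insight: Entropy is maximized by uniform distributions and minimized by concentrated distributions.

- Uniform distributions have maximum entropy log₂(5) = 2.3219 bits
- The more "peaked" or concentrated a distribution, the lower its entropy

Entropies:
  H(A) = 0.7936 bits
  H(B) = 2.1483 bits
  H(C) = 2.3219 bits

Ranking: C > B > A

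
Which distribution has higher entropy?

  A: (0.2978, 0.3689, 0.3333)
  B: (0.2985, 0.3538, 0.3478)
B

Both distributions are close to uniform, making this a harder comparison.

H(A) = 1.5795 bits
H(B) = 1.5809 bits

The distribution closer to uniform has higher entropy.
Answer: B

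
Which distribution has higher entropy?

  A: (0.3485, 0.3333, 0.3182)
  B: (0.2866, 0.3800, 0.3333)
A

Both distributions are close to uniform, making this a harder comparison.

H(A) = 1.5840 bits
H(B) = 1.5755 bits

The distribution closer to uniform has higher entropy.
Answer: A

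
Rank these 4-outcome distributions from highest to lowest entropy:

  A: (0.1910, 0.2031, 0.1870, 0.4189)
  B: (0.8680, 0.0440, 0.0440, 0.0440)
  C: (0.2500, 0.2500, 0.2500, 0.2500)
C > A > B

Key insight: Entropy is maximized by uniform distributions and minimized by concentrated distributions.

- Uniform distributions have maximum entropy log₂(4) = 2.0000 bits
- The more "peaked" or concentrated a distribution, the lower its entropy

Entropies:
  H(A) = 1.9015 bits
  H(B) = 0.7721 bits
  H(C) = 2.0000 bits

Ranking: C > A > B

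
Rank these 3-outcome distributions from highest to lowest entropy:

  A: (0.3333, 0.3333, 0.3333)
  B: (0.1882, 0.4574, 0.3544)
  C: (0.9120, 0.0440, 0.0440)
A > B > C

Key insight: Entropy is maximized by uniform distributions and minimized by concentrated distributions.

- Uniform distributions have maximum entropy log₂(3) = 1.5850 bits
- The more "peaked" or concentrated a distribution, the lower its entropy

Entropies:
  H(A) = 1.5850 bits
  H(B) = 1.5001 bits
  H(C) = 0.5178 bits

Ranking: A > B > C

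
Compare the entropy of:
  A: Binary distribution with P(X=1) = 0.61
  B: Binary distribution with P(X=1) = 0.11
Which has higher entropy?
A

For binary distributions, entropy is maximized at p=0.5 and decreases as p moves toward 0 or 1.

H(A) = H(0.61) = 0.9648 bits
H(B) = H(0.11) = 0.4999 bits

Distribution A (p=0.61) is closer to uniform (p=0.5), so it has higher entropy.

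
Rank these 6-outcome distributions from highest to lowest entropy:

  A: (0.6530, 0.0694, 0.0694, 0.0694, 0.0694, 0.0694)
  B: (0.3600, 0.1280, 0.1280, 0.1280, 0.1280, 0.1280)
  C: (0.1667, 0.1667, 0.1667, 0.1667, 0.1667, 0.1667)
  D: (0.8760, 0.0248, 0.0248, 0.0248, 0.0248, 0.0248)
C > B > A > D

Key insight: Entropy is maximized by uniform distributions and minimized by concentrated distributions.

Entropies:
  H(A) = 1.7371 bits
  H(B) = 2.4287 bits
  H(C) = 2.5850 bits
  H(D) = 0.8287 bits

Ranking: C > B > A > D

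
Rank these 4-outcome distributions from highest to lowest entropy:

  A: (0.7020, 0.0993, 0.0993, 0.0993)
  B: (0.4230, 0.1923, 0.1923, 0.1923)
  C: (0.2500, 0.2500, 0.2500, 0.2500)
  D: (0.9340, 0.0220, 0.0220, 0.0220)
C > B > A > D

Key insight: Entropy is maximized by uniform distributions and minimized by concentrated distributions.

Entropies:
  H(A) = 1.3512 bits
  H(B) = 1.8973 bits
  H(C) = 2.0000 bits
  H(D) = 0.4554 bits

Ranking: C > B > A > D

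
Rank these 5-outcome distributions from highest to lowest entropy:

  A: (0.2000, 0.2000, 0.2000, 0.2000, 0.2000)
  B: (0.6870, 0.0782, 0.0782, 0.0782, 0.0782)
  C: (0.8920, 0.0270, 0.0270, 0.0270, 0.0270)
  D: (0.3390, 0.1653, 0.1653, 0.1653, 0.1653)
A > D > B > C

Key insight: Entropy is maximized by uniform distributions and minimized by concentrated distributions.

Entropies:
  H(A) = 2.3219 bits
  H(B) = 1.5226 bits
  H(C) = 0.7099 bits
  H(D) = 2.2459 bits

Ranking: A > D > B > C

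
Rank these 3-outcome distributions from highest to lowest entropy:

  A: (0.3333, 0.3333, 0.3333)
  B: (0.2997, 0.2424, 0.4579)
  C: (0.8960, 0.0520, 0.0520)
A > B > C

Key insight: Entropy is maximized by uniform distributions and minimized by concentrated distributions.

- Uniform distributions have maximum entropy log₂(3) = 1.5850 bits
- The more "peaked" or concentrated a distribution, the lower its entropy

Entropies:
  H(A) = 1.5850 bits
  H(B) = 1.5326 bits
  H(C) = 0.5855 bits

Ranking: A > B > C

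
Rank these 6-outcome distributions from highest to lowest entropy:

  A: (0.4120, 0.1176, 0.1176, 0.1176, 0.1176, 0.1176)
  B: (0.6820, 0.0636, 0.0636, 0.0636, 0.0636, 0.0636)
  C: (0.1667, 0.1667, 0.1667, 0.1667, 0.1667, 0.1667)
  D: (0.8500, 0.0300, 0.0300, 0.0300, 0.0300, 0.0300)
C > A > B > D

Key insight: Entropy is maximized by uniform distributions and minimized by concentrated distributions.

Entropies:
  H(A) = 2.3428 bits
  H(B) = 1.6406 bits
  H(C) = 2.5850 bits
  H(D) = 0.9581 bits

Ranking: C > A > B > D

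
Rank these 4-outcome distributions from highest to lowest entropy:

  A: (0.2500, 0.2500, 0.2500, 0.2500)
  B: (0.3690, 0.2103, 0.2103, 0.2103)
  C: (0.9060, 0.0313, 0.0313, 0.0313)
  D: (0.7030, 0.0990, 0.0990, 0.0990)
A > B > D > C

Key insight: Entropy is maximized by uniform distributions and minimized by concentrated distributions.

Entropies:
  H(A) = 2.0000 bits
  H(B) = 1.9500 bits
  H(C) = 0.5987 bits
  H(D) = 1.3483 bits

Ranking: A > B > D > C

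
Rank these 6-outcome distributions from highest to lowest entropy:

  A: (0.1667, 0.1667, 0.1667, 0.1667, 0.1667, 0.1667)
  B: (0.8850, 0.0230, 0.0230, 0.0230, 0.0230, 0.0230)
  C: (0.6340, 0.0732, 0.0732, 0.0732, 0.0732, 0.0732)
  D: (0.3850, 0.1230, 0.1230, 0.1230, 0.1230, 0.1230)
A > D > C > B

Key insight: Entropy is maximized by uniform distributions and minimized by concentrated distributions.

Entropies:
  H(A) = 2.5850 bits
  H(B) = 0.7818 bits
  H(C) = 1.7974 bits
  H(D) = 2.3895 bits

Ranking: A > D > C > B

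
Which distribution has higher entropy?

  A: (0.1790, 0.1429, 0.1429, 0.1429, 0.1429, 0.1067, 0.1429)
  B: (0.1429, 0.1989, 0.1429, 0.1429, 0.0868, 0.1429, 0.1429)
A

Both distributions are close to uniform, making this a harder comparison.

H(A) = 2.7940 bits
H(B) = 2.7748 bits

The distribution closer to uniform has higher entropy.
Answer: A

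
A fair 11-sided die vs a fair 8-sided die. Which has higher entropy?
11-sided die

Both are uniform distributions; for uniform over n outcomes, H = log₂(n). H(11-sided) = log₂(11) = 3.459 bits and H(8-sided) = log₂(8) = 3.000 bits. More outcomes in a uniform distribution means higher entropy.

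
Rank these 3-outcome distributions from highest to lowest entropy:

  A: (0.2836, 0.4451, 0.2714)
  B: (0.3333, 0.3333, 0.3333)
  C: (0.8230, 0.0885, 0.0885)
B > A > C

Key insight: Entropy is maximized by uniform distributions and minimized by concentrated distributions.

- Uniform distributions have maximum entropy log₂(3) = 1.5850 bits
- The more "peaked" or concentrated a distribution, the lower its entropy

Entropies:
  H(A) = 1.5460 bits
  H(B) = 1.5850 bits
  H(C) = 0.8505 bits

Ranking: B > A > C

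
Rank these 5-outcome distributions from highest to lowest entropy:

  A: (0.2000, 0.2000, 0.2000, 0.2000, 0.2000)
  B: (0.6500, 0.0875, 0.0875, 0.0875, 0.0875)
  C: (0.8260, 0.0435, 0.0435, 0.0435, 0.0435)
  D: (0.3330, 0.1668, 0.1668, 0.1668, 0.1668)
A > D > B > C

Key insight: Entropy is maximized by uniform distributions and minimized by concentrated distributions.

Entropies:
  H(A) = 2.3219 bits
  H(B) = 1.6341 bits
  H(C) = 1.0148 bits
  H(D) = 2.2520 bits

Ranking: A > D > B > C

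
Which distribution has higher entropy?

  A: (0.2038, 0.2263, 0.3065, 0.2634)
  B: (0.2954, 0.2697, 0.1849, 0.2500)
A

Both distributions are close to uniform, making this a harder comparison.

H(A) = 1.9827 bits
H(B) = 1.9798 bits

The distribution closer to uniform has higher entropy.
Answer: A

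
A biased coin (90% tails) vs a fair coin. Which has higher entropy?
Fair coin

The fair coin is uniform (p=0.5), maximizing binary entropy at 1 bit. The biased coin has H(0.90) ≈ 0.469 bits — its outcome is more predictable, so its entropy is lower.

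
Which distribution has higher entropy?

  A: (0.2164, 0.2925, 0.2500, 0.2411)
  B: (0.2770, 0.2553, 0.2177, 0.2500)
B

Both distributions are close to uniform, making this a harder comparison.

H(A) = 1.9914 bits
H(B) = 1.9947 bits

The distribution closer to uniform has higher entropy.
Answer: B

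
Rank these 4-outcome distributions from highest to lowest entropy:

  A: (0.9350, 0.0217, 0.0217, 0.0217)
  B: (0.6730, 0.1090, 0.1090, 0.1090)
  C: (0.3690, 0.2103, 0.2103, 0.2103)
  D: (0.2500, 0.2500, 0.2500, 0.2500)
D > C > B > A

Key insight: Entropy is maximized by uniform distributions and minimized by concentrated distributions.

Entropies:
  H(A) = 0.4500 bits
  H(B) = 1.4301 bits
  H(C) = 1.9500 bits
  H(D) = 2.0000 bits

Ranking: D > C > B > A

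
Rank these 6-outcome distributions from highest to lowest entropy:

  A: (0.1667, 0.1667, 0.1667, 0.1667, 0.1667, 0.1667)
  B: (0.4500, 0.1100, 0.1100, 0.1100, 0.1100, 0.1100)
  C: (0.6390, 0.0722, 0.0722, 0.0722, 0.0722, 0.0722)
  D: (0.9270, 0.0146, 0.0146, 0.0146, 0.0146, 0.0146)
A > B > C > D

Key insight: Entropy is maximized by uniform distributions and minimized by concentrated distributions.

Entropies:
  H(A) = 2.5850 bits
  H(B) = 2.2698 bits
  H(C) = 1.7817 bits
  H(D) = 0.5465 bits

Ranking: A > B > C > D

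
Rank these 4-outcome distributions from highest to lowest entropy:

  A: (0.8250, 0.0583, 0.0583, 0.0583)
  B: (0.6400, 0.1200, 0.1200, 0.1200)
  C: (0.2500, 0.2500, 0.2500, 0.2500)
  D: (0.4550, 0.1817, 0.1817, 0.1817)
C > D > B > A

Key insight: Entropy is maximized by uniform distributions and minimized by concentrated distributions.

Entropies:
  H(A) = 0.9464 bits
  H(B) = 1.5133 bits
  H(C) = 2.0000 bits
  H(D) = 1.8580 bits

Ranking: C > D > B > A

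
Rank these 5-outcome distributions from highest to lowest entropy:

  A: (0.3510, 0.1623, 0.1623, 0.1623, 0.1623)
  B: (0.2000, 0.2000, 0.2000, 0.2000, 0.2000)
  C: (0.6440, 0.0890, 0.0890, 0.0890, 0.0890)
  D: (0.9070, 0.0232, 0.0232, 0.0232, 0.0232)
B > A > C > D

Key insight: Entropy is maximized by uniform distributions and minimized by concentrated distributions.

Entropies:
  H(A) = 2.2330 bits
  H(B) = 2.3219 bits
  H(C) = 1.6513 bits
  H(D) = 0.6324 bits

Ranking: B > A > C > D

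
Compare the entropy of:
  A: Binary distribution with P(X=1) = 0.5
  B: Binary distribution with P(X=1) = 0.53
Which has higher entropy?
A

For binary distributions, entropy is maximized at p=0.5 and decreases as p moves toward 0 or 1.

H(A) = H(0.5) = 1.0000 bits
H(B) = H(0.53) = 0.9974 bits

Distribution A (p=0.5) is closer to uniform (p=0.5), so it has higher entropy.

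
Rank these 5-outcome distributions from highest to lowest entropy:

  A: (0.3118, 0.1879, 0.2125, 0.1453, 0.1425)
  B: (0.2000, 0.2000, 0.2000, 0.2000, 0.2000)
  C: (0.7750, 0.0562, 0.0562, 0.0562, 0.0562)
B > A > C

Key insight: Entropy is maximized by uniform distributions and minimized by concentrated distributions.

- Uniform distributions have maximum entropy log₂(5) = 2.3219 bits
- The more "peaked" or concentrated a distribution, the lower its entropy

Entropies:
  H(A) = 2.2572 bits
  H(B) = 2.3219 bits
  H(C) = 1.2192 bits

Ranking: B > A > C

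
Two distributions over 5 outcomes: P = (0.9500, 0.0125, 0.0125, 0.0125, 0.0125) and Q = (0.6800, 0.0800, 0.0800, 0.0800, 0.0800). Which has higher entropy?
Q

P is highly concentrated on one outcome (95%), making it nearly deterministic. Q spreads its mass more evenly (max 68%). The more spread-out distribution has higher entropy: H(P) ≈ 0.386 bits, H(Q) ≈ 1.544 bits.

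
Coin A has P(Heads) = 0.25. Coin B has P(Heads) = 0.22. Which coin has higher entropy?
A

For binary distributions, entropy is maximized at p=0.5 and decreases as p moves toward 0 or 1.

H(A) = H(0.25) = 0.8113 bits
H(B) = H(0.22) = 0.7602 bits

Distribution A (p=0.25) is closer to uniform (p=0.5), so it has higher entropy.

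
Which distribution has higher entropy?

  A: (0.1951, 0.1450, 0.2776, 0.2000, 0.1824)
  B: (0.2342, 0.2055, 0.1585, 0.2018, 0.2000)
B

Both distributions are close to uniform, making this a harder comparison.

H(A) = 2.2892 bits
H(B) = 2.3111 bits

The distribution closer to uniform has higher entropy.
Answer: B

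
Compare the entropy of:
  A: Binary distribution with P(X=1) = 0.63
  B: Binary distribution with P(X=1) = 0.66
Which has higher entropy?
A

For binary distributions, entropy is maximized at p=0.5 and decreases as p moves toward 0 or 1.

H(A) = H(0.63) = 0.9507 bits
H(B) = H(0.66) = 0.9248 bits

Distribution A (p=0.63) is closer to uniform (p=0.5), so it has higher entropy.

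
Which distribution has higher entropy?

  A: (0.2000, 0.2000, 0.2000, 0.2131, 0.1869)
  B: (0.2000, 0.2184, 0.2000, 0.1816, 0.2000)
A

Both distributions are close to uniform, making this a harder comparison.

H(A) = 2.3207 bits
H(B) = 2.3195 bits

The distribution closer to uniform has higher entropy.
Answer: A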